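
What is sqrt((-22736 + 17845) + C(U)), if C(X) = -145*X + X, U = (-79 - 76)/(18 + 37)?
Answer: I*sqrt(542707)/11 ≈ 66.971*I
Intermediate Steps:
U = -31/11 (U = -155/55 = -155*1/55 = -31/11 ≈ -2.8182)
C(X) = -144*X
sqrt((-22736 + 17845) + C(U)) = sqrt((-22736 + 17845) - 144*(-31/11)) = sqrt(-4891 + 4464/11) = sqrt(-49337/11) = I*sqrt(542707)/11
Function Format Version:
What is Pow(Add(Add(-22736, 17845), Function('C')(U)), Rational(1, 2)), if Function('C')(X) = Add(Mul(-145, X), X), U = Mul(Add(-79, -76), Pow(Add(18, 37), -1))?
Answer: Mul(Rational(1, 11), I, Pow(542707, Rational(1, 2))) ≈ Mul(66.971, I)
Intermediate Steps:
U = Rational(-31, 11) (U = Mul(-155, Pow(55, -1)) = Mul(-155, Rational(1, 55)) = Rational(-31, 11) ≈ -2.8182)
Function('C')(X) = Mul(-144, X)
Pow(Add(Add(-22736, 17845), Function('C')(U)), Rational(1, 2)) = Pow(Add(Add(-22736, 17845), Mul(-144, Rational(-31, 11))), Rational(1, 2)) = Pow(Add(-4891, Rational(4464, 11)), Rational(1, 2)) = Pow(Rational(-49337, 11), Rational(1, 2)) = Mul(Rational(1, 11), I, Pow(542707, Rational(1, 2)))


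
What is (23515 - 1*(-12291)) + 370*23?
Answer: 44316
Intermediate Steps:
(23515 - 1*(-12291)) + 370*23 = (23515 + 12291) + 8510 = 35806 + 8510 = 44316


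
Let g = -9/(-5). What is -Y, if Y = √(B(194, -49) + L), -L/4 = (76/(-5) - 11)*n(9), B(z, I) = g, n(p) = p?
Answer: -3*√105 ≈ -30.741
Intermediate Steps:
g = 9/5 (g = -9*(-1)/5 = -3*(-⅗) = 9/5 ≈ 1.8000)
B(z, I) = 9/5
L = 4716/5 (L = -4*(76/(-5) - 11)*9 = -4*(76*(-⅕) - 11)*9 = -4*(-76/5 - 11)*9 = -(-524)*9/5 = -4*(-1179/5) = 4716/5 ≈ 943.20)
Y = 3*√105 (Y = √(9/5 + 4716/5) = √945 = 3*√105 ≈ 30.741)
-Y = -3*√105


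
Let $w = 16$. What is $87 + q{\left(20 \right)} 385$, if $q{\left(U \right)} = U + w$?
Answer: $13947$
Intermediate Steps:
$q{\left(U \right)} = 16 + U$ ($q{\left(U \right)} = U + 16 = 16 + U$)
$87 + q{\left(20 \right)} 385 = 87 + \left(16 + 20\right) 385 = 87 + 36 \cdot 385 = 87 + 13860 = 13947$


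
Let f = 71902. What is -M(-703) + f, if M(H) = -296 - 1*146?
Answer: 72344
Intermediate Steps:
M(H) = -442 (M(H) = -296 - 146 = -442)
-M(-703) + f = -1*(-442) + 71902 = 442 + 71902 = 72344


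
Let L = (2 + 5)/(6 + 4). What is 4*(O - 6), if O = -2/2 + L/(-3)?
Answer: -434/15 ≈ -28.933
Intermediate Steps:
L = 7/10 ≈ 0.70000
O = -37/30 (O = -2/2 + (7/10)/(-3) = -2*1/2 + (7/10)*(-1/3) = -1 - 7/30 = -37/30 ≈ -1.2333)
4*(O - 6) = 4*(-37/30 - 6) = 4*(-217/30) = -434/15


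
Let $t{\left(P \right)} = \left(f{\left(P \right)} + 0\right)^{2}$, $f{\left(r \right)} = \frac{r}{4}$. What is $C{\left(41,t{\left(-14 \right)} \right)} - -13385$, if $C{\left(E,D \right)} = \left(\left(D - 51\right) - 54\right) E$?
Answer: $\frac{38329}{4} \approx 9582.3$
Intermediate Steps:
$f{\left(r \right)} = \frac{r}{4}$ ($f{\left(r \right)} = r \frac{1}{4} = \frac{r}{4}$)
$t{\left(P \right)} = \frac{P^{2}}{16}$ ($t{\left(P \right)} = \left(\frac{P}{4} + 0\right)^{2} = \left(\frac{P}{4}\right)^{2} = \frac{P^{2}}{16}$)
$C{\left(E,D \right)} = E \left(-105 + D\right)$ ($C{\left(E,D \right)} = \left(\left(-51 + D\right) - 54\right) E = \left(-105 + D\right) E = E \left(-105 + D\right)$)
$C{\left(41,t{\left(-14 \right)} \right)} - -13385 = 41 \left(-105 + \frac{\left(-14\right)^{2}}{16}\right) - -13385 = 41 \left(-105 + \frac{1}{16} \cdot 196\right) + 13385 = 41 \left(-105 + \frac{49}{4}\right) + 13385 = 41 \left(- \frac{371}{4}\right) + 13385 = - \frac{15211}{4} + 13385 = \frac{38329}{4}$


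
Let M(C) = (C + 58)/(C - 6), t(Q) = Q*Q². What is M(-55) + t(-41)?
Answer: -4204184/61 ≈ -68921.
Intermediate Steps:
t(Q) = Q³
M(C) = (58 + C)/(-6 + C)
M(-55) + t(-41) = (58 - 55)/(-6 - 55) + (-41)³ = 3/(-61) - 68921 = -1/61*3 - 68921 = -3/61 - 68921 = -4204184/61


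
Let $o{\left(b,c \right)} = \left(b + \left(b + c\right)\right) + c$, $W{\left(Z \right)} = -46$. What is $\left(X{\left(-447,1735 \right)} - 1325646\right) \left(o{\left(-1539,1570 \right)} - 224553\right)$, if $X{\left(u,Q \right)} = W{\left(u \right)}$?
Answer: $297605922772$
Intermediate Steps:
$X{\left(u,Q \right)} = -46$
$o{\left(b,c \right)} = 2 b + 2 c$ ($o{\left(b,c \right)} = \left(c + 2 b\right) + c = 2 b + 2 c$)
$\left(X{\left(-447,1735 \right)} - 1325646\right) \left(o{\left(-1539,1570 \right)} - 224553\right) = \left(-46 - 1325646\right) \left(\left(2 \left(-1539\right) + 2 \cdot 1570\right) - 224553\right) = - 1325692 \left(\left(-3078 + 3140\right) - 224553\right) = - 1325692 \left(62 - 224553\right) = \left(-1325692\right) \left(-224491\right) = 297605922772$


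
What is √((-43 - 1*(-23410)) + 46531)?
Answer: √69898 ≈ 264.38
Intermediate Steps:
√((-43 - 1*(-23410)) + 46531) = √((-43 + 23410) + 46531) = √(23367 + 46531) = √69898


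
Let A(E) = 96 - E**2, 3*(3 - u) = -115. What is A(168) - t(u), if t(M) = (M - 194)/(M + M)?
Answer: -3487643/124 ≈ -28126.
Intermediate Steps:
u = 124/3 (u = 3 - 1/3*(-115) = 3 + 115/3 = 124/3 ≈ 41.333)
t(M) = (-194 + M)/(2*M) (t(M) = (-194 + M)/((2*M)) = (-194 + M)*(1/(2*M)) = (-194 + M)/(2*M))
A(168) - t(u) = (96 - 1*168**2) - (-194 + 124/3)/(2*124/3) = (96 - 1*28224) - 3*(-458)/(2*124*3) = (96 - 28224) - 1*(-229/124) = -28128 + 229/124 = -3487643/124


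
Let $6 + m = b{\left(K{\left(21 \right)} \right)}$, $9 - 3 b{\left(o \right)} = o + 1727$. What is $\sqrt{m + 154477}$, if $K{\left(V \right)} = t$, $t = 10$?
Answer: $\sqrt{153895} \approx 392.29$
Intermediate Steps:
$K{\left(V \right)} = 10$
$b{\left(o \right)} = - \frac{1718}{3} - \frac{o}{3}$ ($b{\left(o \right)} = 3 - \frac{o + 1727}{3} = 3 - \frac{1727 + o}{3} = 3 - \left(\frac{1727}{3} + \frac{o}{3}\right) = - \frac{1718}{3} - \frac{o}{3}$)
$m = -582$ ($m = -6 - 576 = -582$)
$\sqrt{m + 154477} = \sqrt{-582 + 154477} = \sqrt{153895}$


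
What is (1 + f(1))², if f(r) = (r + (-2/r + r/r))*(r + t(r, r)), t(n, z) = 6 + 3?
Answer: 1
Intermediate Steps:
t(n, z) = 9
f(r) = (9 + r)*(1 + r - 2/r) (f(r) = (r + (-2/r + r/r))*(r + 9) = (r + (-2/r + 1))*(9 + r) = (r + (1 - 2/r))*(9 + r) = (1 + r - 2/r)*(9 + r) = (9 + r)*(1 + r - 2/r))
(1 + f(1))² = (1 + (7 + 1² - 18/1 + 10*1))² = (1 + (7 + 1 - 18*1 + 10))² = (1 + (7 + 1 - 18 + 10))² = (1 + 0)² = 1² = 1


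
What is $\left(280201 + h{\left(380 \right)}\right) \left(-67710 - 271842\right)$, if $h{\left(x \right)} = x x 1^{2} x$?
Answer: $-18727040153952$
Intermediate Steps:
$h{\left(x \right)} = x^{3}$ ($h{\left(x \right)} = x^{2} \cdot 1 x = x^{2} x = x^{3}$)
$\left(280201 + h{\left(380 \right)}\right) \left(-67710 - 271842\right) = \left(280201 + 380^{3}\right) \left(-67710 - 271842\right) = \left(280201 + 54872000\right) \left(-339552\right) = 55152201 \left(-339552\right) = -18727040153952$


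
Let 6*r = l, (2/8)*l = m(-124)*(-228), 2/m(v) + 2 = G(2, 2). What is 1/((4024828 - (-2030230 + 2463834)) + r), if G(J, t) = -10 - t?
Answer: 7/25138720 ≈ 2.7845e-7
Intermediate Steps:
m(v) = -⅐ (m(v) = 2/(-2 + (-10 - 1*2)) = 2/(-2 + (-10 - 2)) = 2/(-2 - 12) = 2/(-14) = 2*(-1/14) = -⅐)
l = 912/7 (l = 4*(-⅐*(-228)) = 4*(228/7) = 912/7 ≈ 130.29)
r = 152/7 (r = (⅙)*(912/7) = 152/7 ≈ 21.714)
1/((4024828 - (-2030230 + 2463834)) + r) = 1/((4024828 - (-2030230 + 2463834)) + 152/7) = 1/((4024828 - 1*433604) + 152/7) = 1/((4024828 - 433604) + 152/7) = 1/(3591224 + 152/7) = 1/(25138720/7) = 7/25138720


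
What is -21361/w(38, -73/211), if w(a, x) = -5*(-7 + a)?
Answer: 21361/155 ≈ 137.81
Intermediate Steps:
w(a, x) = 35 - 5*a
-21361/w(38, -73/211) = -21361/(35 - 5*38) = -21361/(35 - 190) = -21361/(-155) = -21361*(-1/155) = 21361/155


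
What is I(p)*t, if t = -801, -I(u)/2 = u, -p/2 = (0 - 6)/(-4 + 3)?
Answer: -19224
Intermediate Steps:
p = -12 (p = -2*(0 - 6)/(-4 + 3) = -(-12)/(-1) = -(-12)*(-1) = -2*6 = -12)
I(u) = -2*u
I(p)*t = -2*(-12)*(-801) = 24*(-801) = -19224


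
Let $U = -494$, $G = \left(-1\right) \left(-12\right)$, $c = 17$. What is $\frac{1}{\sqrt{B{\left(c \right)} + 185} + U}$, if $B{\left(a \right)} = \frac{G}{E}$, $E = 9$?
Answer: $- \frac{114}{56273} - \frac{\sqrt{1677}}{731549} \approx -0.0020818$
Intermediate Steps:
$G = 12$
$B{\left(a \right)} = \frac{4}{3}$ ($B{\left(a \right)} = \frac{12}{9} = 12 \cdot \frac{1}{9} = \frac{4}{3}$)
$\frac{1}{\sqrt{B{\left(c \right)} + 185} + U} = \frac{1}{\sqrt{\frac{4}{3} + 185} - 494} = \frac{1}{\sqrt{\frac{559}{3}} - 494} = \frac{1}{\frac{\sqrt{1677}}{3} - 494} = \frac{1}{-494 + \frac{\sqrt{1677}}{3}}$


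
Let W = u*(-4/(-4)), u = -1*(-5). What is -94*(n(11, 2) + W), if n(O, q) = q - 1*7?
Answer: 0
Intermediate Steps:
n(O, q) = -7 + q (n(O, q) = q - 7 = -7 + q)
u = 5
W = 5 (W = 5*(-4/(-4)) = 5*(-4*(-1/4)) = 5*1 = 5)
-94*(n(11, 2) + W) = -94*((-7 + 2) + 5) = -94*(-5 + 5) = -94*0 = 0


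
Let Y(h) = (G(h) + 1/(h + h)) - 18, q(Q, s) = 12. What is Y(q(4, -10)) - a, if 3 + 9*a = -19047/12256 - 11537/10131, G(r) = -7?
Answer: -27183824287/1117489824 ≈ -24.326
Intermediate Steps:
a = -706859237/1117489824 (a = -1/3 + (-19047/12256 - 11537/10131)/9 = -1/3 + (1/9)*(-334362629/124165536) = -1/3 - 334362629/1117489824 = -706859237/1117489824 ≈ -0.63254)
Y(h) = -25 + 1/(2*h) (Y(h) = (-7 + 1/(h + h)) - 18 = (-7 + 1/(2*h)) - 18 = -25 + 1/(2*h))
Y(q(4, -10)) - a = (-25 + (1/2)/12) - 1*(-706859237/1117489824) = (-25 + (1/2)*(1/12)) + 706859237/1117489824 = (-25 + 1/24) + 706859237/1117489824 = -599/24 + 706859237/1117489824 = -27183824287/1117489824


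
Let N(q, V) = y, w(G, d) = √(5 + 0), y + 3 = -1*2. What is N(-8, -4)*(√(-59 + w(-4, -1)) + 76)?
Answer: -380 - 5*I*√(59 - √5) ≈ -380.0 - 37.671*I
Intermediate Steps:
y = -5 (y = -3 - 1*2 = -3 - 2 = -5)
w(G, d) = √5
N(q, V) = -5
N(-8, -4)*(√(-59 + w(-4, -1)) + 76) = -5*(√(-59 + √5) + 76) = -5*(76 + √(-59 + √5)) = -380 - 5*√(-59 + √5)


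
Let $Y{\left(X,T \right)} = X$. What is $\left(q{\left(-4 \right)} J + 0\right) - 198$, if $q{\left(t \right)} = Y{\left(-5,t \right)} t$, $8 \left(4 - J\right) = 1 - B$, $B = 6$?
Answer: $- \frac{211}{2} \approx -105.5$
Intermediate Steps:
$J = \frac{37}{8}$ ($J = 4 - \frac{1 - 6}{8} = 4 - - \frac{5}{8} = 4 + \frac{5}{8} = \frac{37}{8} \approx 4.625$)
$q{\left(t \right)} = - 5 t$
$\left(q{\left(-4 \right)} J + 0\right) - 198 = \left(\left(-5\right) \left(-4\right) \frac{37}{8} + 0\right) - 198 = \left(20 \cdot \frac{37}{8} + 0\right) - 198 = \left(\frac{185}{2} + 0\right) - 198 = \frac{185}{2} - 198 = - \frac{211}{2}$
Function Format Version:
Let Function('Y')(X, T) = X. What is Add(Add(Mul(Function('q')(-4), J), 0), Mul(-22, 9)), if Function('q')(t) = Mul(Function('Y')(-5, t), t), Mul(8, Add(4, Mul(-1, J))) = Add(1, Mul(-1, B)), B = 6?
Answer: Rational(-211, 2) ≈ -105.50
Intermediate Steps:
J = Rational(37, 8) (J = Add(4, Mul(Rational(-1, 8), Add(1, Mul(-1, 6)))) = Add(4, Mul(Rational(-1, 8), Add(1, -6))) = Add(4, Mul(Rational(-1, 8), -5)) = Add(4, Rational(5, 8)) = Rational(37, 8) ≈ 4.6250)
Function('q')(t) = Mul(-5, t)
Add(Add(Mul(Function('q')(-4), J), 0), Mul(-22, 9)) = Add(Add(Mul(Mul(-5, -4), Rational(37, 8)), 0), Mul(-22, 9)) = Add(Add(Mul(20, Rational(37, 8)), 0), -198) = Add(Add(Rational(185, 2), 0), -198) = Add(Rational(185, 2), -198) = Rational(-211, 2)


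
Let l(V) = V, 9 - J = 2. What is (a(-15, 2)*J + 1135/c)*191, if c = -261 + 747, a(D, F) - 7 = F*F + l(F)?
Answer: 8663951/486 ≈ 17827.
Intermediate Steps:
J = 7 (J = 9 - 1*2 = 9 - 2 = 7)
a(D, F) = 7 + F + F² (a(D, F) = 7 + (F*F + F) = 7 + (F² + F) = 7 + (F + F²) = 7 + F + F²)
c = 486
(a(-15, 2)*J + 1135/c)*191 = ((7 + 2 + 2²)*7 + 1135/486)*191 = ((7 + 2 + 4)*7 + 1135*(1/486))*191 = (13*7 + 1135/486)*191 = (91 + 1135/486)*191 = (45361/486)*191 = 8663951/486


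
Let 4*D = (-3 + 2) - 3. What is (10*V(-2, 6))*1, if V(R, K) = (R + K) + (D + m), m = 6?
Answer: 90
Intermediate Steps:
D = -1 (D = ((-3 + 2) - 3)/4 = (-1 - 3)/4 = (¼)*(-4) = -1)
V(R, K) = 5 + K + R (V(R, K) = (R + K) + (-1 + 6) = (K + R) + 5 = 5 + K + R)
(10*V(-2, 6))*1 = (10*(5 + 6 - 2))*1 = (10*9)*1 = 90*1 = 90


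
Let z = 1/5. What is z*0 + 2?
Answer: 2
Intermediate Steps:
z = 1/5 ≈ 0.20000
z*0 + 2 = (1/5)*0 + 2 = 0 + 2 = 2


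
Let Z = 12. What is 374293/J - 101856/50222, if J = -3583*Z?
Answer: -11588571811/1079672556 ≈ -10.733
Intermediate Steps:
J = -42996 (J = -3583*12 = -42996)
374293/J - 101856/50222 = 374293/(-42996) - 101856/50222 = 374293*(-1/42996) - 101856*1/50222 = -374293/42996 - 50928/25111 = -11588571811/1079672556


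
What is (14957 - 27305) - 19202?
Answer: -31550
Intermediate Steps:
(14957 - 27305) - 19202 = -12348 - 19202 = -31550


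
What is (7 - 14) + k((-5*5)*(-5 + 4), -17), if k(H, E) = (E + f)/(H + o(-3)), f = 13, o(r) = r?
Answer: -79/11 ≈ -7.1818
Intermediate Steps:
k(H, E) = (13 + E)/(-3 + H) (k(H, E) = (E + 13)/(H - 3) = (13 + E)/(-3 + H))
(7 - 14) + k((-5*5)*(-5 + 4), -17) = (7 - 14) + (13 - 17)/(-3 + (-5*5)*(-5 + 4)) = -7 - 4/(-3 - 25*(-1)) = -7 - 4/(-3 + 25) = -7 - 4/22 = -7 + (1/22)*(-4) = -7 - 2/11 = -79/11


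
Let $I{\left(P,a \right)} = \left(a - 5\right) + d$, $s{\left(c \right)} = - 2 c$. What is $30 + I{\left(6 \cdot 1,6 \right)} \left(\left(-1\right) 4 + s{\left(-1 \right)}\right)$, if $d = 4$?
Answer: $20$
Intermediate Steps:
$I{\left(P,a \right)} = -1 + a$ ($I{\left(P,a \right)} = \left(a - 5\right) + 4 = \left(-5 + a\right) + 4 = -1 + a$)
$30 + I{\left(6 \cdot 1,6 \right)} \left(\left(-1\right) 4 + s{\left(-1 \right)}\right) = 30 + \left(-1 + 6\right) \left(\left(-1\right) 4 - -2\right) = 30 + 5 \left(-4 + 2\right) = 30 + 5 \left(-2\right) = 30 - 10 = 20$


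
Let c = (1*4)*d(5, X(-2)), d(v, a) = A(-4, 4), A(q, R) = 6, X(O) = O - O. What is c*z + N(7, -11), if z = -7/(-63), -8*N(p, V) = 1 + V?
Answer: 47/12 ≈ 3.9167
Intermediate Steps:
N(p, V) = -⅛ - V/8 (N(p, V) = -(1 + V)/8 = -⅛ - V/8)
X(O) = 0
z = ⅑ (z = -7*(-1/63) = ⅑ ≈ 0.11111)
d(v, a) = 6
c = 24 (c = (1*4)*6 = 4*6 = 24)
c*z + N(7, -11) = 24*(⅑) + (-⅛ - ⅛*(-11)) = 8/3 + (-⅛ + 11/8) = 8/3 + 5/4 = 47/12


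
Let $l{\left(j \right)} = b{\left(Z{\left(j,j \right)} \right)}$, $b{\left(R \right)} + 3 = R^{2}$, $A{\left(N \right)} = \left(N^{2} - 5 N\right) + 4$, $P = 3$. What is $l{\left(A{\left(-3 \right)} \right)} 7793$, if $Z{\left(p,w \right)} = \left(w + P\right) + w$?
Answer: $27104054$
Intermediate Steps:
$A{\left(N \right)} = 4 + N^{2} - 5 N$
$Z{\left(p,w \right)} = 3 + 2 w$ ($Z{\left(p,w \right)} = \left(w + 3\right) + w = \left(3 + w\right) + w = 3 + 2 w$)
$b{\left(R \right)} = -3 + R^{2}$
$l{\left(j \right)} = -3 + \left(3 + 2 j\right)^{2}$
$l{\left(A{\left(-3 \right)} \right)} 7793 = \left(-3 + \left(3 + 2 \left(4 + \left(-3\right)^{2} - -15\right)\right)^{2}\right) 7793 = \left(-3 + \left(3 + 2 \left(4 + 9 + 15\right)\right)^{2}\right) 7793 = \left(-3 + \left(3 + 2 \cdot 28\right)^{2}\right) 7793 = \left(-3 + \left(3 + 56\right)^{2}\right) 7793 = \left(-3 + 59^{2}\right) 7793 = \left(-3 + 3481\right) 7793 = 3478 \cdot 7793 = 27104054$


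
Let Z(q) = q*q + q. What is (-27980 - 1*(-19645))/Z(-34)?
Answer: -8335/1122 ≈ -7.4287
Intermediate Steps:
Z(q) = q + q² (Z(q) = q² + q = q + q²)
(-27980 - 1*(-19645))/Z(-34) = (-27980 - 1*(-19645))/((-34*(1 - 34))) = (-27980 + 19645)/((-34*(-33))) = -8335/1122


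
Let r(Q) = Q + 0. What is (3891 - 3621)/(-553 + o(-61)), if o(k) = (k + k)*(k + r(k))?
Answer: 90/4777 ≈ 0.018840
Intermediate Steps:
r(Q) = Q
o(k) = 4*k² (o(k) = (k + k)*(k + k) = (2*k)*(2*k) = 4*k²)
(3891 - 3621)/(-553 + o(-61)) = (3891 - 3621)/(-553 + 4*(-61)²) = 270/(-553 + 4*3721) = 270/(-553 + 14884) = 270/14331 = 270*(1/14331) = 90/4777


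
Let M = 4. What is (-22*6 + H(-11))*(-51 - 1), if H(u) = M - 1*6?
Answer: 6968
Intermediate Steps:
H(u) = -2 (H(u) = 4 - 1*6 = 4 - 6 = -2)
(-22*6 + H(-11))*(-51 - 1) = (-22*6 - 2)*(-51 - 1) = (-132 - 2)*(-52) = -134*(-52) = 6968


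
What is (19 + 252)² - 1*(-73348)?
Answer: 146789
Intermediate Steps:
(19 + 252)² - 1*(-73348) = 271² + 73348 = 73441 + 73348 = 146789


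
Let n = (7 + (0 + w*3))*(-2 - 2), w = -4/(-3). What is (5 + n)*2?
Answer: -78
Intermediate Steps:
w = 4/3 (w = -4*(-⅓) = 4/3 ≈ 1.3333)
n = -44 (n = (7 + (0 + (4/3)*3))*(-2 - 2) = (7 + (0 + 4))*(-4) = (7 + 4)*(-4) = 11*(-4) = -44)
(5 + n)*2 = (5 - 44)*2 = -39*2 = -78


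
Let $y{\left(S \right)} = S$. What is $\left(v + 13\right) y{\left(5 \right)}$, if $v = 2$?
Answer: $75$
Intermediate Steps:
$\left(v + 13\right) y{\left(5 \right)} = \left(2 + 13\right) 5 = 15 \cdot 5 = 75$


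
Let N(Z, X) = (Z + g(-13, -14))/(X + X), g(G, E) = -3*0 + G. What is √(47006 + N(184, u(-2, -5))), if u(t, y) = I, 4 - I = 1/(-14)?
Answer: √47027 ≈ 216.86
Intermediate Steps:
I = 57/14 (I = 4 - 1/(-14) = 4 - 1*(-1/14) = 4 + 1/14 = 57/14 ≈ 4.0714)
u(t, y) = 57/14
g(G, E) = G (g(G, E) = 0 + G = G)
N(Z, X) = (-13 + Z)/(2*X) (N(Z, X) = (Z - 13)/(X + X) = (-13 + Z)/((2*X)) = (-13 + Z)*(1/(2*X)) = (-13 + Z)/(2*X))
√(47006 + N(184, u(-2, -5))) = √(47006 + (-13 + 184)/(2*(57/14))) = √(47006 + (½)*(14/57)*171) = √(47006 + 21) = √47027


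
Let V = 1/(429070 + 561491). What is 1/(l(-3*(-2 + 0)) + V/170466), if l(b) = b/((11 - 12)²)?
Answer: 168856971426/1013141828557 ≈ 0.16667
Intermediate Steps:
l(b) = b (l(b) = b/((-1)²) = b/1 = b*1 = b)
V = 1/990561 ≈ 1.0095e-6
1/(l(-3*(-2 + 0)) + V/170466) = 1/(-3*(-2 + 0) + (1/990561)/170466) = 1/(-3*(-2) + (1/990561)*(1/170466)) = 1/(6 + 1/168856971426) = 1/(1013141828557/168856971426) = 168856971426/1013141828557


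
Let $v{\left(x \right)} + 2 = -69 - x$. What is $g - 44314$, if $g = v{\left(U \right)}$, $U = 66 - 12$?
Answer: $-44439$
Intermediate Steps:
$U = 54$ ($U = 66 - 12 = 54$)
$v{\left(x \right)} = -71 - x$ ($v{\left(x \right)} = -2 - \left(69 + x\right) = -71 - x$)
$g = -125$ ($g = -71 - 54 = -125$)
$g - 44314 = -125 - 44314 = -44439$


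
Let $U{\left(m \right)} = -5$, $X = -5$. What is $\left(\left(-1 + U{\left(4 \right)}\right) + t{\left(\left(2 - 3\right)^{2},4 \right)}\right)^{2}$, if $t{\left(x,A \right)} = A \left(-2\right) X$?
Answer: $1156$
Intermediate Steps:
$t{\left(x,A \right)} = 10 A$ ($t{\left(x,A \right)} = A \left(-2\right) \left(-5\right) = - 2 A \left(-5\right) = 10 A$)
$\left(\left(-1 + U{\left(4 \right)}\right) + t{\left(\left(2 - 3\right)^{2},4 \right)}\right)^{2} = \left(\left(-1 - 5\right) + 10 \cdot 4\right)^{2} = \left(-6 + 40\right)^{2} = 34^{2} = 1156$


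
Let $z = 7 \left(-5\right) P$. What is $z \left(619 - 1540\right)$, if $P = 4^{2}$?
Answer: $515760$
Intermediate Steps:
$P = 16$
$z = -560$ ($z = 7 \left(-5\right) 16 = \left(-35\right) 16 = -560$)
$z \left(619 - 1540\right) = - 560 \left(619 - 1540\right) = \left(-560\right) \left(-921\right) = 515760$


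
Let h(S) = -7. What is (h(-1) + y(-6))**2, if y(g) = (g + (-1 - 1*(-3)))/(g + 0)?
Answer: 361/9 ≈ 40.111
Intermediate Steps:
y(g) = (2 + g)/g (y(g) = (g + (-1 + 3))/g = (g + 2)/g = (2 + g)/g)
(h(-1) + y(-6))**2 = (-7 + (2 - 6)/(-6))**2 = (-7 - 1/6*(-4))**2 = (-7 + 2/3)**2 = (-19/3)**2 = 361/9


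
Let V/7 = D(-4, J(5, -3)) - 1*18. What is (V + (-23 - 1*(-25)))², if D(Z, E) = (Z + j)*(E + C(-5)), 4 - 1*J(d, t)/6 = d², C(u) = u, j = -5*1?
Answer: 66080641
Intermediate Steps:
j = -5
J(d, t) = 24 - 6*d²
D(Z, E) = (-5 + E)*(-5 + Z) (D(Z, E) = (Z - 5)*(E - 5) = (-5 + Z)*(-5 + E) = (-5 + E)*(-5 + Z))
V = 8127 (V = 7*((25 - 5*(24 - 6*5²) - 5*(-4) + (24 - 6*5²)*(-4)) - 1*18) = 7*((25 - 5*(24 - 6*25) + 20 + (24 - 6*25)*(-4)) - 18) = 7*((25 - 5*(24 - 150) + 20 + (24 - 150)*(-4)) - 18) = 7*((25 - 5*(-126) + 20 - 126*(-4)) - 18) = 7*((25 + 630 + 20 + 504) - 18) = 7*(1179 - 18) = 7*1161 = 8127)
(V + (-23 - 1*(-25)))² = (8127 + (-23 - 1*(-25)))² = (8127 + (-23 + 25))² = (8127 + 2)² = 8129² = 66080641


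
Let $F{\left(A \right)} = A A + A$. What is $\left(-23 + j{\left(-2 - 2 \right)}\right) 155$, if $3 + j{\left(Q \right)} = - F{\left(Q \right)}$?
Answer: $-5890$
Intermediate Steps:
$F{\left(A \right)} = A + A^{2}$ ($F{\left(A \right)} = A^{2} + A = A + A^{2}$)
$j{\left(Q \right)} = -3 - Q \left(1 + Q\right)$
$\left(-23 + j{\left(-2 - 2 \right)}\right) 155 = \left(-23 - \left(3 + \left(-2 - 2\right) \left(1 - 4\right)\right)\right) 155 = \left(-23 - \left(3 - 4 \left(1 - 4\right)\right)\right) 155 = \left(-23 - \left(3 - -12\right)\right) 155 = \left(-23 - 15\right) 155 = \left(-38\right) 155 = -5890$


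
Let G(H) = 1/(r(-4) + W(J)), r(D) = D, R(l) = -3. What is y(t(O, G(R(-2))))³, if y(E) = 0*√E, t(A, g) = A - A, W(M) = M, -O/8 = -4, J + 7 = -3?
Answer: 0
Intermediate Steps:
J = -10 (J = -7 - 3 = -10)
O = 32 (O = -8*(-4) = 32)
G(H) = -1/14 (G(H) = 1/(-4 - 10) = 1/(-14) = -1/14)
t(A, g) = 0
y(E) = 0
y(t(O, G(R(-2))))³ = 0³ = 0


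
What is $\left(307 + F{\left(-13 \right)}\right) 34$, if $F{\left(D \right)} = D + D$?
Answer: $9554$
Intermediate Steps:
$F{\left(D \right)} = 2 D$
$\left(307 + F{\left(-13 \right)}\right) 34 = \left(307 + 2 \left(-13\right)\right) 34 = \left(307 - 26\right) 34 = 281 \cdot 34 = 9554$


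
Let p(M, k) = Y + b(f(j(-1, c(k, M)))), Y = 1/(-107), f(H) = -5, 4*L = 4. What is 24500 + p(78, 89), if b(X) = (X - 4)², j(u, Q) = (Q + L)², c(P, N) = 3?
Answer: 2630166/107 ≈ 24581.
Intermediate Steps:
L = 1 (L = (¼)*4 = 1)
j(u, Q) = (1 + Q)² (j(u, Q) = (Q + 1)² = (1 + Q)²)
b(X) = (-4 + X)²
Y = -1/107 ≈ -0.0093458
p(M, k) = 8666/107 (p(M, k) = -1/107 + (-4 - 5)² = -1/107 + (-9)² = -1/107 + 81 = 8666/107)
24500 + p(78, 89) = 24500 + 8666/107 = 2630166/107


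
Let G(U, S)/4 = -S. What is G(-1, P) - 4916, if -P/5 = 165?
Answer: -1616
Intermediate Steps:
P = -825 (P = -5*165 = -825)
G(U, S) = -4*S (G(U, S) = 4*(-S) = -4*S)
G(-1, P) - 4916 = -4*(-825) - 4916 = 3300 - 4916 = -1616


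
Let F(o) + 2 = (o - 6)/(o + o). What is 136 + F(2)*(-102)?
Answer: 442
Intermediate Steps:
F(o) = -2 + (-6 + o)/(2*o) (F(o) = -2 + (o - 6)/(o + o) = -2 + (-6 + o)/((2*o)) = -2 + (-6 + o)*(1/(2*o)) = -2 + (-6 + o)/(2*o))
136 + F(2)*(-102) = 136 + (-3/2 - 3/2)*(-102) = 136 - 3*(-102) = 136 + 306 = 442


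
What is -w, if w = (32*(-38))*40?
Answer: 48640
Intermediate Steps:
w = -48640 (w = -1216*40 = -48640)
-w = -1*(-48640) = 48640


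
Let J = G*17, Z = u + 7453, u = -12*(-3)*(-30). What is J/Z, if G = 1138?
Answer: 19346/6373 ≈ 3.0356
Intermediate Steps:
u = -1080 (u = 36*(-30) = -1080)
Z = 6373 (Z = -1080 + 7453 = 6373)
J = 19346 (J = 1138*17 = 19346)
J/Z = 19346/6373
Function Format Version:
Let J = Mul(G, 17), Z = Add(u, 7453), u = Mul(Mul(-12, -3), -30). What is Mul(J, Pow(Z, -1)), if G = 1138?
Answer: Rational(19346, 6373) ≈ 3.0356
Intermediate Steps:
u = -1080 (u = Mul(36, -30) = -1080)
Z = 6373 (Z = Add(-1080, 7453) = 6373)
J = 19346 (J = Mul(1138, 17) = 19346)
Mul(J, Pow(Z, -1)) = Mul(19346, Pow(6373, -1)) = Mul(19346, Rational(1, 6373)) = Rational(19346, 6373)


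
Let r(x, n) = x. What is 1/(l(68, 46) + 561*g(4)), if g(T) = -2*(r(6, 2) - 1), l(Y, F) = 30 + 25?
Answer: -1/5555 ≈ -0.00018002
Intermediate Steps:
l(Y, F) = 55
g(T) = -10 (g(T) = -2*(6 - 1) = -2*5 = -10)
1/(l(68, 46) + 561*g(4)) = 1/(55 + 561*(-10)) = 1/(55 - 5610) = 1/(-5555) = -1/5555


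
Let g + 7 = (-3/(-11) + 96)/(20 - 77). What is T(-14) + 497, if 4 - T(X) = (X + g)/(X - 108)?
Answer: 6384878/12749 ≈ 500.81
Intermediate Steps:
g = -1816/209 (g = -7 + (-3/(-11) + 96)/(20 - 77) = -7 + (-1/11*(-3) + 96)/(-57) = -7 + (3/11 + 96)*(-1/57) = -7 + (1059/11)*(-1/57) = -7 - 353/209 = -1816/209 ≈ -8.6890)
T(X) = 4 - (-1816/209 + X)/(-108 + X) (T(X) = 4 - (X - 1816/209)/(X - 108) = 4 - (-1816/209 + X)/(-108 + X))
T(-14) + 497 = (-88472 + 627*(-14))/(209*(-108 - 14)) + 497 = (1/209)*(-88472 - 8778)/(-122) + 497 = (1/209)*(-1/122)*(-97250) + 497 = 48625/12749 + 497 = 6384878/12749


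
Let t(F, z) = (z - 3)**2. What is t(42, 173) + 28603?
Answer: 57503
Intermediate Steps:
t(F, z) = (-3 + z)**2
t(42, 173) + 28603 = (-3 + 173)**2 + 28603 = 170**2 + 28603 = 28900 + 28603 = 57503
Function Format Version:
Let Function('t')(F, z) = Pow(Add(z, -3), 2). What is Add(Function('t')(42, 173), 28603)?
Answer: 57503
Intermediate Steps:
Function('t')(F, z) = Pow(Add(-3, z), 2)
Add(Function('t')(42, 173), 28603) = Add(Pow(Add(-3, 173), 2), 28603) = Add(Pow(170, 2), 28603) = Add(28900, 28603) = 57503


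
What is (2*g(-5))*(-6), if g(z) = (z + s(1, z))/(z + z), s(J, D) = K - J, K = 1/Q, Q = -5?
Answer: -186/25 ≈ -7.4400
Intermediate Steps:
K = -1/5 (K = 1/(-5) = -1/5 ≈ -0.20000)
s(J, D) = -1/5 - J
g(z) = (-6/5 + z)/(2*z) (g(z) = (z + (-1/5 - 1*1))/(z + z) = (z + (-1/5 - 1))/((2*z)) = (z - 6/5)*(1/(2*z)) = (-6/5 + z)*(1/(2*z)) = (-6/5 + z)/(2*z))
(2*g(-5))*(-6) = (2*((1/10)*(-6 + 5*(-5))/(-5)))*(-6) = (2*((1/10)*(-1/5)*(-6 - 25)))*(-6) = (2*((1/10)*(-1/5)*(-31)))*(-6) = (2*(31/50))*(-6) = (31/25)*(-6) = -186/25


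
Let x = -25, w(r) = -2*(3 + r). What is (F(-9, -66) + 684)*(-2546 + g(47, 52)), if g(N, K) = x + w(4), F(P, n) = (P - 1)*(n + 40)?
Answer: -2440240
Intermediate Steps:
w(r) = -6 - 2*r
F(P, n) = (-1 + P)*(40 + n)
g(N, K) = -39 (g(N, K) = -25 + (-6 - 2*4) = -25 + (-6 - 8) = -25 - 14 = -39)
(F(-9, -66) + 684)*(-2546 + g(47, 52)) = ((-40 - 1*(-66) + 40*(-9) - 9*(-66)) + 684)*(-2546 - 39) = ((-40 + 66 - 360 + 594) + 684)*(-2585) = (260 + 684)*(-2585) = 944*(-2585) = -2440240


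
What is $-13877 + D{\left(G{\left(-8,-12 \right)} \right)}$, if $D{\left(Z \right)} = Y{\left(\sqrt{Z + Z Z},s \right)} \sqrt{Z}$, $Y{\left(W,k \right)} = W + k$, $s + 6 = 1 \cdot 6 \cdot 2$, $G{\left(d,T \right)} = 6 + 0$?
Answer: $-13877 + \sqrt{6} \left(6 + \sqrt{42}\right) \approx -13846.0$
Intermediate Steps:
$G{\left(d,T \right)} = 6$
$s = 6$ ($s = -6 + 1 \cdot 6 \cdot 2 = -6 + 6 \cdot 2 = -6 + 12 = 6$)
$D{\left(Z \right)} = \sqrt{Z} \left(6 + \sqrt{Z + Z^{2}}\right)$ ($D{\left(Z \right)} = \left(\sqrt{Z + Z Z} + 6\right) \sqrt{Z} = \left(\sqrt{Z + Z^{2}} + 6\right) \sqrt{Z} = \left(6 + \sqrt{Z + Z^{2}}\right) \sqrt{Z} = \sqrt{Z} \left(6 + \sqrt{Z + Z^{2}}\right)$)
$-13877 + D{\left(G{\left(-8,-12 \right)} \right)} = -13877 + \sqrt{6} \left(6 + \sqrt{6 \left(1 + 6\right)}\right) = -13877 + \sqrt{6} \left(6 + \sqrt{6 \cdot 7}\right) = -13877 + \sqrt{6} \left(6 + \sqrt{42}\right)$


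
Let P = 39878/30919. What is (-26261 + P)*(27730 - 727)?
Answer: -21924383258943/30919 ≈ -7.0909e+8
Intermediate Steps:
P = 39878/30919 (P = 39878*(1/30919) = 39878/30919 ≈ 1.2898)
(-26261 + P)*(27730 - 727) = (-26261 + 39878/30919)*(27730 - 727) = -811923981/30919*27003 = -21924383258943/30919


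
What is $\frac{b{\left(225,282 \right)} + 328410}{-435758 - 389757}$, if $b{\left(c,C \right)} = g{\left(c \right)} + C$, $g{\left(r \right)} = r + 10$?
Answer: $- \frac{328927}{825515} \approx -0.39845$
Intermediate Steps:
$g{\left(r \right)} = 10 + r$
$b{\left(c,C \right)} = 10 + C + c$ ($b{\left(c,C \right)} = \left(10 + c\right) + C = 10 + C + c$)
$\frac{b{\left(225,282 \right)} + 328410}{-435758 - 389757} = \frac{\left(10 + 282 + 225\right) + 328410}{-435758 - 389757} = \frac{517 + 328410}{-825515} = 328927 \left(- \frac{1}{825515}\right) = - \frac{328927}{825515}$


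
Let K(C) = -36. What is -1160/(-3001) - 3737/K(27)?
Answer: 11256497/108036 ≈ 104.19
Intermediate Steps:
-1160/(-3001) - 3737/K(27) = -1160/(-3001) - 3737/(-36) = -1160*(-1/3001) - 3737*(-1/36) = 1160/3001 + 3737/36 = 11256497/108036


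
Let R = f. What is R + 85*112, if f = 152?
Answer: 9672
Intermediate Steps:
R = 152
R + 85*112 = 152 + 85*112 = 152 + 9520 = 9672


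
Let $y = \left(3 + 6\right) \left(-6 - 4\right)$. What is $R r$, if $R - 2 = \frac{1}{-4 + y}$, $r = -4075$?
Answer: $- \frac{762025}{94} \approx -8106.6$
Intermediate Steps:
$y = -90$ ($y = 9 \left(-10\right) = -90$)
$R = \frac{187}{94}$ ($R = 2 + \frac{1}{-4 - 90} = 2 + \frac{1}{-94} = 2 - \frac{1}{94} = \frac{187}{94} \approx 1.9894$)
$R r = \frac{187}{94} \left(-4075\right) = - \frac{762025}{94}$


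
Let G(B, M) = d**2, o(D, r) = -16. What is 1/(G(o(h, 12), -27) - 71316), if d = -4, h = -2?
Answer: -1/71300 ≈ -1.4025e-5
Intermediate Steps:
G(B, M) = 16 (G(B, M) = (-4)**2 = 16)
1/(G(o(h, 12), -27) - 71316) = 1/(16 - 71316) = 1/(-71300) = -1/71300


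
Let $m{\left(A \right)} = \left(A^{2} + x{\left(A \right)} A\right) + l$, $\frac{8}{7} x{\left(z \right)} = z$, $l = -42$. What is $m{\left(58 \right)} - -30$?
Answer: $\frac{12591}{2} \approx 6295.5$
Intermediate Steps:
$x{\left(z \right)} = \frac{7 z}{8}$
$m{\left(A \right)} = -42 + \frac{15 A^{2}}{8}$ ($m{\left(A \right)} = \left(A^{2} + \frac{7 A}{8} A\right) - 42 = \left(A^{2} + \frac{7 A^{2}}{8}\right) - 42 = \frac{15 A^{2}}{8} - 42 = -42 + \frac{15 A^{2}}{8}$)
$m{\left(58 \right)} - -30 = \left(-42 + \frac{15 \cdot 58^{2}}{8}\right) - -30 = \left(-42 + \frac{15}{8} \cdot 3364\right) + 30 = \left(-42 + \frac{12615}{2}\right) + 30 = \frac{12531}{2} + 30 = \frac{12591}{2}$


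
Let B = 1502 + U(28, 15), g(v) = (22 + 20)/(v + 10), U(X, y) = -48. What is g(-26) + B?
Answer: 11611/8 ≈ 1451.4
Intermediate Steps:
g(v) = 42/(10 + v)
B = 1454 (B = 1502 - 48 = 1454)
g(-26) + B = 42/(10 - 26) + 1454 = 42/(-16) + 1454 = 42*(-1/16) + 1454 = -21/8 + 1454 = 11611/8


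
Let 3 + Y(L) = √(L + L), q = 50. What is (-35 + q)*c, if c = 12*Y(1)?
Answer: -540 + 180*√2 ≈ -285.44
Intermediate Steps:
Y(L) = -3 + √2*√L (Y(L) = -3 + √(L + L) = -3 + √(2*L) = -3 + √2*√L)
c = -36 + 12*√2 (c = 12*(-3 + √2*√1) = 12*(-3 + √2*1) = 12*(-3 + √2) = -36 + 12*√2 ≈ -19.029)
(-35 + q)*c = (-35 + 50)*(-36 + 12*√2) = 15*(-36 + 12*√2) = -540 + 180*√2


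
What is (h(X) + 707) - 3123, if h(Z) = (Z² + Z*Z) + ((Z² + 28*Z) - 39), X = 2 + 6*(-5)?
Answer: -887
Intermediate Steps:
X = -28 (X = 2 - 30 = -28)
h(Z) = -39 + 3*Z² + 28*Z (h(Z) = (Z² + Z²) + (-39 + Z² + 28*Z) = 2*Z² + (-39 + Z² + 28*Z) = -39 + 3*Z² + 28*Z)
(h(X) + 707) - 3123 = ((-39 + 3*(-28)² + 28*(-28)) + 707) - 3123 = ((-39 + 3*784 - 784) + 707) - 3123 = ((-39 + 2352 - 784) + 707) - 3123 = (1529 + 707) - 3123 = 2236 - 3123 = -887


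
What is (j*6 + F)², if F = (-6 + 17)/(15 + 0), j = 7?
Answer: 410881/225 ≈ 1826.1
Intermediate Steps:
F = 11/15 ≈ 0.73333
(j*6 + F)² = (7*6 + 11/15)² = (42 + 11/15)² = (641/15)² = 410881/225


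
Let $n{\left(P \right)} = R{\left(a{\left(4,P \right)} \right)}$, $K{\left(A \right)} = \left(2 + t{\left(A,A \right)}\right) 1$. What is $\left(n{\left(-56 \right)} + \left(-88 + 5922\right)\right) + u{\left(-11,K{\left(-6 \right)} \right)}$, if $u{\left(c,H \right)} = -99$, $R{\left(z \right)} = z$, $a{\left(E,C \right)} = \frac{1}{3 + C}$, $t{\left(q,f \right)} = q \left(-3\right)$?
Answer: $\frac{303954}{53} \approx 5735.0$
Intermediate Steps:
$t{\left(q,f \right)} = - 3 q$
$K{\left(A \right)} = 2 - 3 A$ ($K{\left(A \right)} = \left(2 - 3 A\right) 1 = 2 - 3 A$)
$n{\left(P \right)} = \frac{1}{3 + P}$
$\left(n{\left(-56 \right)} + \left(-88 + 5922\right)\right) + u{\left(-11,K{\left(-6 \right)} \right)} = \left(\frac{1}{3 - 56} + \left(-88 + 5922\right)\right) - 99 = \left(\frac{1}{-53} + 5834\right) - 99 = \left(- \frac{1}{53} + 5834\right) - 99 = \frac{309201}{53} - 99 = \frac{303954}{53}$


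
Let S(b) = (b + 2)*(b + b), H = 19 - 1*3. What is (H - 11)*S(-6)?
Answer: 240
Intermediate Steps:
H = 16 (H = 19 - 3 = 16)
S(b) = 2*b*(2 + b) (S(b) = (2 + b)*(2*b) = 2*b*(2 + b))
(H - 11)*S(-6) = (16 - 11)*(2*(-6)*(2 - 6)) = 5*(2*(-6)*(-4)) = 5*48 = 240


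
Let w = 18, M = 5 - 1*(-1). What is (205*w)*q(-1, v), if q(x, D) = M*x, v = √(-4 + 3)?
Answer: -22140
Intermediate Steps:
M = 6 (M = 5 + 1 = 6)
v = I (v = √(-1) = I ≈ 1.0*I)
q(x, D) = 6*x
(205*w)*q(-1, v) = (205*18)*(6*(-1)) = 3690*(-6) = -22140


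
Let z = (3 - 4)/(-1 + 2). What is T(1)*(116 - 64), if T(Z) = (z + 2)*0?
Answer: 0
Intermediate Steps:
z = -1 (z = -1/1 = -1*1 = -1)
T(Z) = 0 (T(Z) = (-1 + 2)*0 = 1*0 = 0)
T(1)*(116 - 64) = 0*(116 - 64) = 0*52 = 0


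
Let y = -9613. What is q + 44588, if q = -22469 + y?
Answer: 12506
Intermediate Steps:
q = -32082 (q = -22469 - 9613 = -32082)
q + 44588 = -32082 + 44588 = 12506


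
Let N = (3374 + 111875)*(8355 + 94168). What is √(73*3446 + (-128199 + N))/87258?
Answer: √11815796586/87258 ≈ 1.2457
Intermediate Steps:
N = 11815673227 (N = 115249*102523 = 11815673227)
√(73*3446 + (-128199 + N))/87258 = √(73*3446 + (-128199 + 11815673227))/87258 = √(251558 + 11815545028)*(1/87258) = √11815796586*(1/87258) = √11815796586/87258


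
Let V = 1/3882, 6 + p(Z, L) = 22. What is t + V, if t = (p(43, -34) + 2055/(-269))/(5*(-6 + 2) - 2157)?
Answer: -8145005/2273349666 ≈ -0.0035828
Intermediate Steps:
p(Z, L) = 16 (p(Z, L) = -6 + 22 = 16)
V = 1/3882 ≈ 0.00025760
t = -2249/585613 (t = (16 + 2055/(-269))/(5*(-6 + 2) - 2157) = (16 + 2055*(-1/269))/(5*(-4) - 2157) = (16 - 2055/269)/(-20 - 2157) = (2249/269)/(-2177) = (2249/269)*(-1/2177) = -2249/585613 ≈ -0.0038404)
t + V = -2249/585613 + 1/3882 = -8145005/2273349666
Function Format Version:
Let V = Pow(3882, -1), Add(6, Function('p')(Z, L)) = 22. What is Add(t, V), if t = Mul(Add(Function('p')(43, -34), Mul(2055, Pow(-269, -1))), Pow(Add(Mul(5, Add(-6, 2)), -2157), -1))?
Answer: Rational(-8145005, 2273349666) ≈ -0.0035828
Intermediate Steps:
Function('p')(Z, L) = 16 (Function('p')(Z, L) = Add(-6, 22) = 16)
V = Rational(1, 3882) ≈ 0.00025760
t = Rational(-2249, 585613) (t = Mul(Add(16, Mul(2055, Pow(-269, -1))), Pow(Add(Mul(5, Add(-6, 2)), -2157), -1)) = Mul(Add(16, Mul(2055, Rational(-1, 269))), Pow(Add(Mul(5, -4), -2157), -1)) = Mul(Add(16, Rational(-2055, 269)), Pow(Add(-20, -2157), -1)) = Mul(Rational(2249, 269), Pow(-2177, -1)) = Mul(Rational(2249, 269), Rational(-1, 2177)) = Rational(-2249, 585613) ≈ -0.0038404)
Add(t, V) = Add(Rational(-2249, 585613), Rational(1, 3882)) = Rational(-8145005, 2273349666)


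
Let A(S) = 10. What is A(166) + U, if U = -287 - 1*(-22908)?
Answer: 22631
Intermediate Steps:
U = 22621 (U = -287 + 22908 = 22621)
A(166) + U = 10 + 22621 = 22631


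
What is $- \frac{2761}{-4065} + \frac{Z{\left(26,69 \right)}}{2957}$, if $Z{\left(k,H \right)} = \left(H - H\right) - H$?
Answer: $\frac{7883792}{12020205} \approx 0.65588$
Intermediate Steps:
$Z{\left(k,H \right)} = - H$ ($Z{\left(k,H \right)} = 0 - H = - H$)
$- \frac{2761}{-4065} + \frac{Z{\left(26,69 \right)}}{2957} = - \frac{2761}{-4065} + \frac{\left(-1\right) 69}{2957} = \left(-2761\right) \left(- \frac{1}{4065}\right) - \frac{69}{2957} = \frac{2761}{4065} - \frac{69}{2957} = \frac{7883792}{12020205}$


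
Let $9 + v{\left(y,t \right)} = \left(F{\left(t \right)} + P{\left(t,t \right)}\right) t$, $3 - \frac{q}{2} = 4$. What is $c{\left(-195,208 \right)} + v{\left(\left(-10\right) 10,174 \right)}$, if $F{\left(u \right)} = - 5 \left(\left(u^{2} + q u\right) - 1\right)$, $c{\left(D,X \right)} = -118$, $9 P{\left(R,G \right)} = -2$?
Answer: $- \frac{78109967}{3} \approx -2.6037 \cdot 10^{7}$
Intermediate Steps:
$q = -2$ ($q = 6 - 8 = -2$)
$P{\left(R,G \right)} = - \frac{2}{9}$ ($P{\left(R,G \right)} = \frac{1}{9} \left(-2\right) = - \frac{2}{9}$)
$F{\left(u \right)} = 5 - 5 u^{2} + 10 u$ ($F{\left(u \right)} = - 5 \left(\left(u^{2} - 2 u\right) - 1\right) = - 5 \left(-1 + u^{2} - 2 u\right) = 5 - 5 u^{2} + 10 u$)
$v{\left(y,t \right)} = -9 + t \left(\frac{43}{9} - 5 t^{2} + 10 t\right)$ ($v{\left(y,t \right)} = -9 + \left(\left(5 - 5 t^{2} + 10 t\right) - \frac{2}{9}\right) t = -9 + \left(\frac{43}{9} - 5 t^{2} + 10 t\right) t = -9 + t \left(\frac{43}{9} - 5 t^{2} + 10 t\right)$)
$c{\left(-195,208 \right)} + v{\left(\left(-10\right) 10,174 \right)} = -118 + \left(-9 - 5 \cdot 174^{3} + 10 \cdot 174^{2} + \frac{43}{9} \cdot 174\right) = -118 + \left(-9 - 26340120 + 10 \cdot 30276 + \frac{2494}{3}\right) = -118 + \left(-9 - 26340120 + 302760 + \frac{2494}{3}\right) = -118 - \frac{78109613}{3} = - \frac{78109967}{3}$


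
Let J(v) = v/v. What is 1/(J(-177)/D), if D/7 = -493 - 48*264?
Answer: -92155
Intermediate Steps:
J(v) = 1
D = -92155 (D = 7*(-493 - 48*264) = 7*(-493 - 12672) = 7*(-13165) = -92155)
1/(J(-177)/D) = 1/(1/(-92155)) = 1/(1*(-1/92155)) = 1/(-1/92155) = -92155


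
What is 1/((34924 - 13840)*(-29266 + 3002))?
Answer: -1/553750176 ≈ -1.8059e-9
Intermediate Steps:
1/((34924 - 13840)*(-29266 + 3002)) = 1/(21084*(-26264)) = 1/(-553750176) = -1/553750176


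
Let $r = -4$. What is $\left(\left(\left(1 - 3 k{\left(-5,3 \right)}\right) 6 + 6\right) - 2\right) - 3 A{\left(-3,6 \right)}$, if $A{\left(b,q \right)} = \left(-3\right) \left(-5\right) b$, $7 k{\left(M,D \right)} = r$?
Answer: $\frac{1087}{7} \approx 155.29$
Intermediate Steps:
$k{\left(M,D \right)} = - \frac{4}{7}$ ($k{\left(M,D \right)} = \frac{1}{7} \left(-4\right) = - \frac{4}{7}$)
$A{\left(b,q \right)} = 15 b$
$\left(\left(\left(1 - 3 k{\left(-5,3 \right)}\right) 6 + 6\right) - 2\right) - 3 A{\left(-3,6 \right)} = \left(\left(\left(1 - - \frac{12}{7}\right) 6 + 6\right) - 2\right) - 3 \cdot 15 \left(-3\right) = \left(\left(\left(1 + \frac{12}{7}\right) 6 + 6\right) - 2\right) - -135 = \left(\left(\frac{19}{7} \cdot 6 + 6\right) - 2\right) + 135 = \left(\left(\frac{114}{7} + 6\right) - 2\right) + 135 = \left(\frac{156}{7} - 2\right) + 135 = \frac{142}{7} + 135 = \frac{1087}{7}$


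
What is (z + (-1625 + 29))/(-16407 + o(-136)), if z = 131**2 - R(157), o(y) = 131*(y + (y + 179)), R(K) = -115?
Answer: -1568/2859 ≈ -0.54844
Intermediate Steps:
o(y) = 23449 + 262*y (o(y) = 131*(y + (179 + y)) = 131*(179 + 2*y) = 23449 + 262*y)
z = 17276 (z = 131**2 - 1*(-115) = 17161 + 115 = 17276)
(z + (-1625 + 29))/(-16407 + o(-136)) = (17276 + (-1625 + 29))/(-16407 + (23449 + 262*(-136))) = (17276 - 1596)/(-16407 + (23449 - 35632)) = 15680/(-16407 - 12183) = 15680/(-28590) = 15680*(-1/28590) = -1568/2859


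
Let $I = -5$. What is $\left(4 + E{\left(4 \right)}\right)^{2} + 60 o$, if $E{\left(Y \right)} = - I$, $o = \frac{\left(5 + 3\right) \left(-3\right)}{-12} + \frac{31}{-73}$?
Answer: $\frac{12813}{73} \approx 175.52$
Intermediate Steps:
$o = \frac{115}{73}$ ($o = 8 \left(-3\right) \left(- \frac{1}{12}\right) + 31 \left(- \frac{1}{73}\right) = \left(-24\right) \left(- \frac{1}{12}\right) - \frac{31}{73} = 2 - \frac{31}{73} = \frac{115}{73} \approx 1.5753$)
$E{\left(Y \right)} = 5$ ($E{\left(Y \right)} = \left(-1\right) \left(-5\right) = 5$)
$\left(4 + E{\left(4 \right)}\right)^{2} + 60 o = \left(4 + 5\right)^{2} + 60 \cdot \frac{115}{73} = 9^{2} + \frac{6900}{73} = 81 + \frac{6900}{73} = \frac{12813}{73}$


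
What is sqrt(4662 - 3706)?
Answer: 2*sqrt(239) ≈ 30.919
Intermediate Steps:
sqrt(4662 - 3706) = sqrt(956) = 2*sqrt(239)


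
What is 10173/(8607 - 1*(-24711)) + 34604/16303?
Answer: 439595497/181061118 ≈ 2.4279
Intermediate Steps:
10173/(8607 - 1*(-24711)) + 34604/16303 = 10173/(8607 + 24711) + 34604*(1/16303) = 10173/33318 + 34604/16303 = 10173*(1/33318) + 34604/16303 = 3391/11106 + 34604/16303 = 439595497/181061118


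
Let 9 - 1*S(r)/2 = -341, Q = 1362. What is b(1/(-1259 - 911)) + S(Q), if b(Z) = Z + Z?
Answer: 759499/1085 ≈ 700.00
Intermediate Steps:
b(Z) = 2*Z
S(r) = 700 (S(r) = 18 - 2*(-341) = 18 + 682 = 700)
b(1/(-1259 - 911)) + S(Q) = 2/(-1259 - 911) + 700 = 2/(-2170) + 700 = 2*(-1/2170) + 700 = -1/1085 + 700 = 759499/1085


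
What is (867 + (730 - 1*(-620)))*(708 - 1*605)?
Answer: 228351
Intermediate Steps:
(867 + (730 - 1*(-620)))*(708 - 1*605) = (867 + (730 + 620))*(708 - 605) = (867 + 1350)*103 = 2217*103 = 228351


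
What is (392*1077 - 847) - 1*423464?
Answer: -2127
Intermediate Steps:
(392*1077 - 847) - 1*423464 = (422184 - 847) - 423464 = 421337 - 423464 = -2127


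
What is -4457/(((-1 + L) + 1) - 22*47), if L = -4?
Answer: 4457/1038 ≈ 4.2938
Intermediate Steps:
-4457/(((-1 + L) + 1) - 22*47) = -4457/(((-1 - 4) + 1) - 22*47) = -4457/((-5 + 1) - 1034) = -4457/(-4 - 1034) = -4457/(-1038) = -4457*(-1/1038) = 4457/1038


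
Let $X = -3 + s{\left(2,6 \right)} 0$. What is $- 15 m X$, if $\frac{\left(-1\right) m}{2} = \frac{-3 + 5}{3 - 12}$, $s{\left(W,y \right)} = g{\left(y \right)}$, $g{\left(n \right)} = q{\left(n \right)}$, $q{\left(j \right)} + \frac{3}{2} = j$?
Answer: $20$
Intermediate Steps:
$q{\left(j \right)} = - \frac{3}{2} + j$
$g{\left(n \right)} = - \frac{3}{2} + n$
$s{\left(W,y \right)} = - \frac{3}{2} + y$
$m = \frac{4}{9}$ ($m = - 2 \frac{-3 + 5}{3 - 12} = - 2 \frac{2}{-9} = - 2 \cdot 2 \left(- \frac{1}{9}\right) = \left(-2\right) \left(- \frac{2}{9}\right) = \frac{4}{9} \approx 0.44444$)
$X = -3$ ($X = -3 + \left(- \frac{3}{2} + 6\right) 0 = -3 + \frac{9}{2} \cdot 0 = -3 + 0 = -3$)
$- 15 m X = \left(-15\right) \frac{4}{9} \left(-3\right) = \left(- \frac{20}{3}\right) \left(-3\right) = 20$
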